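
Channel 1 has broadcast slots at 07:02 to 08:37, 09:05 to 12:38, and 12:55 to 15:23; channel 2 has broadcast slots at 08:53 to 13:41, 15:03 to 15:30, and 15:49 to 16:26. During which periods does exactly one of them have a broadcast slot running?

Only in the first: 07:02–08:37, 13:41–15:03.
Only in the second: 08:53–09:05, 12:38–12:55, 15:23–15:30, 15:49–16:26.
Together these are the periods covered by exactly one.

07:02–08:37, 08:53–09:05, 12:38–12:55, 13:41–15:03, 15:23–15:30, 15:49–16:26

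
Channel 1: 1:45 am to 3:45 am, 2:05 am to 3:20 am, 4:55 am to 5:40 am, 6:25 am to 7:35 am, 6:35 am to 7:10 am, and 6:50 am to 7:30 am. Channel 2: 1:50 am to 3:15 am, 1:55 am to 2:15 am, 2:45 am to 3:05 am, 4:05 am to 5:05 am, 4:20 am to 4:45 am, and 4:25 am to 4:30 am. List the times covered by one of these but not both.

1:45 am–1:50 am, 3:15 am–3:45 am, 4:05 am–4:55 am, 5:05 am–5:40 am, 6:25 am–7:35 am

Merge the first list: 1:45 am–3:45 am, 4:55 am–5:40 am, 6:25 am–7:35 am.
Merge the second list: 1:50 am–3:15 am, 4:05 am–5:05 am.
A but not B: 1:45 am–1:50 am, 3:15 am–3:45 am, 5:05 am–5:40 am, 6:25 am–7:35 am.
B but not A: 4:05 am–4:55 am.
Combining gives A △ B.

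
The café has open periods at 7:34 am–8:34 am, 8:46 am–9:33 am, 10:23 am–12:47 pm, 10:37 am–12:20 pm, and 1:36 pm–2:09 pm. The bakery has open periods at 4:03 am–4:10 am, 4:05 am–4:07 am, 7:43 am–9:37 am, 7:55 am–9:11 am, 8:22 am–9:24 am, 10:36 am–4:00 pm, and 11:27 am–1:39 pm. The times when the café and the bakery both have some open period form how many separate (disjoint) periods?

4

Merge the first list: 7:34 am–8:34 am, 8:46 am–9:33 am, 10:23 am–12:47 pm, 1:36 pm–2:09 pm.
Merge the second list: 4:03 am–4:10 am, 7:43 am–9:37 am, 10:36 am–4:00 pm.
A ∩ B = 7:43 am–8:34 am, 8:46 am–9:33 am, 10:36 am–12:47 pm, 1:36 pm–2:09 pm.
That is 4 disjoint pieces.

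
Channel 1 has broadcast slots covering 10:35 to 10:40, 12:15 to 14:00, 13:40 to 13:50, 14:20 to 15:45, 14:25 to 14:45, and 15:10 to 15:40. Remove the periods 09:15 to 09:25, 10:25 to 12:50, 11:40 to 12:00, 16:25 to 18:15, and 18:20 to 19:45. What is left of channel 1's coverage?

Merge the first list: 10:35–10:40, 12:15–14:00, 14:20–15:45.
Merge the second list: 09:15–09:25, 10:25–12:50, 16:25–18:15, 18:20–19:45.
10:35–10:40 lies entirely inside B → drops out.
12:15–14:00 with B removed leaves 12:50–14:00.
14:20–15:45 is untouched.

12:50–14:00, 14:20–15:45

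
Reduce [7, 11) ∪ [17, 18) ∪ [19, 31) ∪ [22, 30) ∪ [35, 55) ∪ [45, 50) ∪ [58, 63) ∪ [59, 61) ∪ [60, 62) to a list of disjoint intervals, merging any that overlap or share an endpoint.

[17, 18) is disjoint → start new block.
[19, 31) is disjoint → start new block.
[22, 30) overlaps/touches [19, 31) → extend to [19, 31).
[35, 55) is disjoint → start new block.
[45, 50) overlaps/touches [35, 55) → extend to [35, 55).
[58, 63) is disjoint → start new block.
[59, 61) overlaps/touches [58, 63) → extend to [58, 63).
[60, 62) overlaps/touches [58, 63) → extend to [58, 63).

[7, 11) ∪ [17, 18) ∪ [19, 31) ∪ [35, 55) ∪ [58, 63)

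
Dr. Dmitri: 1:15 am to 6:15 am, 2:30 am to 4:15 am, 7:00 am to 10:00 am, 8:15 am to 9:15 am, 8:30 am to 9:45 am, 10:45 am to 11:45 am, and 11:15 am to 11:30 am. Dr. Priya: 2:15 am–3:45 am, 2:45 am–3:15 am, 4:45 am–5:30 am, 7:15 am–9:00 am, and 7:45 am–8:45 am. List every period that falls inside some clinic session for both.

2:15 am-3:45 am, 4:45 am-5:30 am, 7:15 am-9:00 am

First set merges to 1:15 am-6:15 am, 7:00 am-10:00 am, 10:45 am-11:45 am.
Second set merges to 2:15 am-3:45 am, 4:45 am-5:30 am, 7:15 am-9:00 am.
1:15 am-6:15 am overlaps B on 2:15 am-3:45 am, 4:45 am-5:30 am.
7:00 am-10:00 am overlaps B on 7:15 am-9:00 am.
10:45 am-11:45 am falls entirely outside B.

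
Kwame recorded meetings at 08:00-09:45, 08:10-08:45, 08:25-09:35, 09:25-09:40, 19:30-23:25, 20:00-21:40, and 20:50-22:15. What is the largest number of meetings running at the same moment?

Sweep endpoints in order; track running count of active intervals.
Peak of 3 reached at 08:25.

3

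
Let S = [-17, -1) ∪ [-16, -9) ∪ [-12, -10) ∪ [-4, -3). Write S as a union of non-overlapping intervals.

[-17, -1)

[-16, -9) overlaps/touches [-17, -1) → extend to [-17, -1).
[-12, -10) overlaps/touches [-17, -1) → extend to [-17, -1).
[-4, -3) overlaps/touches [-17, -1) → extend to [-17, -1).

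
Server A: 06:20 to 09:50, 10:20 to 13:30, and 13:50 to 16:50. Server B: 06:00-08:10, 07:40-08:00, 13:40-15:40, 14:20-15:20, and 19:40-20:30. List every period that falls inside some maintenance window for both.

06:20–08:10, 13:50–15:40

B, merged: 06:00–08:10, 13:40–15:40, 19:40–20:30.
06:20–09:50 meets the second set on 06:20–08:10.
10:20–13:30: no overlap with the second set.
13:50–16:50 meets the second set on 13:50–15:40.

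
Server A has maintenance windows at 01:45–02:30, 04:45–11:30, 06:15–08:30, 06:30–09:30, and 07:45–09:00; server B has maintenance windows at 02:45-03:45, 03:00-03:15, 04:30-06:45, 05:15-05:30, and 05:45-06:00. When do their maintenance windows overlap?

04:45-06:45

A, merged: 01:45-02:30, 04:45-11:30.
B, merged: 02:45-03:45, 04:30-06:45.
01:45-02:30 meets no B interval.
04:45-11:30 ∩ B → 04:45-06:45.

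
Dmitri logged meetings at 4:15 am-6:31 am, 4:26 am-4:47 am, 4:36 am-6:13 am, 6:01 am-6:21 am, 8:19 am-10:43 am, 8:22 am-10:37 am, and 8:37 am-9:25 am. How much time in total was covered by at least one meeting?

Merged: 4:15 am–6:31 am, 8:19 am–10:43 am.
Lengths: 2 h 16 min + 2 h 24 min = 4 h 40 min.

4 h 40 min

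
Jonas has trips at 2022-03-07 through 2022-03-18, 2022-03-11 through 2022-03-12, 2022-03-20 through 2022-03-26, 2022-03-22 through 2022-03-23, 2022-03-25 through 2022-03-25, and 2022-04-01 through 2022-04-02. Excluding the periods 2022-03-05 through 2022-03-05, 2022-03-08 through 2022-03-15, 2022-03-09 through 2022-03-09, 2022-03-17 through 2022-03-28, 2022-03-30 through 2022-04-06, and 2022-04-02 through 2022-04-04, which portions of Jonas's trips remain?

Merge the first list: 2022-03-07 through 2022-03-18, 2022-03-20 through 2022-03-26, 2022-04-01 through 2022-04-02.
Merge the second list: 2022-03-05 through 2022-03-05, 2022-03-08 through 2022-03-15, 2022-03-17 through 2022-03-28, 2022-03-30 through 2022-04-06.
2022-03-07 through 2022-03-18 \ B = 2022-03-07 through 2022-03-07, 2022-03-16 through 2022-03-16.
2022-03-20 through 2022-03-26: entirely removed.
2022-04-01 through 2022-04-02: entirely removed.

2022-03-07 through 2022-03-07, 2022-03-16 through 2022-03-16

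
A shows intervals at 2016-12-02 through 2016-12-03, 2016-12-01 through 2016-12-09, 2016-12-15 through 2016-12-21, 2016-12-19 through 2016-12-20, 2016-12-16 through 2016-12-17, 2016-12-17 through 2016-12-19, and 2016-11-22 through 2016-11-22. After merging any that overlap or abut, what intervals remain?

2016-11-22 through 2016-11-22, 2016-12-01 through 2016-12-09, 2016-12-15 through 2016-12-21

Sort by start: 2016-11-22 through 2016-11-22, 2016-12-01 through 2016-12-09, 2016-12-02 through 2016-12-03, 2016-12-15 through 2016-12-21, 2016-12-16 through 2016-12-17, 2016-12-17 through 2016-12-19, 2016-12-19 through 2016-12-20.
2016-12-01 through 2016-12-09 is disjoint → start new block.
2016-12-02 through 2016-12-03 overlaps/touches 2016-12-01 through 2016-12-09 → extend to 2016-12-01 through 2016-12-09.
2016-12-15 through 2016-12-21 is disjoint → start new block.
2016-12-16 through 2016-12-17 overlaps/touches 2016-12-15 through 2016-12-21 → extend to 2016-12-15 through 2016-12-21.
2016-12-17 through 2016-12-19 overlaps/touches 2016-12-15 through 2016-12-21 → extend to 2016-12-15 through 2016-12-21.
2016-12-19 through 2016-12-20 overlaps/touches 2016-12-15 through 2016-12-21 → extend to 2016-12-15 through 2016-12-21.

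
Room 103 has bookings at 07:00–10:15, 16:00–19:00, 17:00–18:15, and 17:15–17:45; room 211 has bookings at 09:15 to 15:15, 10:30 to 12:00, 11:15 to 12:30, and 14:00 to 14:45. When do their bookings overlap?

09:15–10:15

First set merges to 07:00–10:15, 16:00–19:00.
Second set merges to 09:15–15:15.
07:00–10:15 overlaps B on 09:15–10:15.
16:00–19:00 falls entirely outside B.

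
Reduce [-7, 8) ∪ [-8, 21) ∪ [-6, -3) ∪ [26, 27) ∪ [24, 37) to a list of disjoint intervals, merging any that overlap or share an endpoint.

[-8, 21) ∪ [24, 37)

Sort by start: [-8, 21), [-7, 8), [-6, -3), [24, 37), [26, 27).
[-7, 8) overlaps/touches [-8, 21) → extend to [-8, 21).
[-6, -3) overlaps/touches [-8, 21) → extend to [-8, 21).
[24, 37) is disjoint → start new block.
[26, 27) overlaps/touches [24, 37) → extend to [24, 37).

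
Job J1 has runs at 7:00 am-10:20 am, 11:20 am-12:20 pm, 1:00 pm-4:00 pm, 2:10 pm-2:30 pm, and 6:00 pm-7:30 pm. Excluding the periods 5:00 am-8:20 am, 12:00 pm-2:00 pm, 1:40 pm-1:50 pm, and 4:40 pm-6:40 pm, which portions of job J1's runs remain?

A, merged: 7:00 am-10:20 am, 11:20 am-12:20 pm, 1:00 pm-4:00 pm, 6:00 pm-7:30 pm.
B, merged: 5:00 am-8:20 am, 12:00 pm-2:00 pm, 4:40 pm-6:40 pm.
7:00 am-10:20 am \ B = 8:20 am-10:20 am.
11:20 am-12:20 pm \ B = 11:20 am-12:00 pm.
1:00 pm-4:00 pm \ B = 2:00 pm-4:00 pm.
6:00 pm-7:30 pm \ B = 6:40 pm-7:30 pm.

8:20 am-10:20 am, 11:20 am-12:00 pm, 2:00 pm-4:00 pm, 6:40 pm-7:30 pm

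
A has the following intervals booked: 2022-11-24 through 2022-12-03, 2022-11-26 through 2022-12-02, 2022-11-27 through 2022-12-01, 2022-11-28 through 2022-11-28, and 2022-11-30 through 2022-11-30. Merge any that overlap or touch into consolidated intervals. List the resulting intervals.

2022-11-24 through 2022-12-03

2022-11-26 through 2022-12-02 overlaps/touches 2022-11-24 through 2022-12-03 → extend to 2022-11-24 through 2022-12-03.
2022-11-27 through 2022-12-01 overlaps/touches 2022-11-24 through 2022-12-03 → extend to 2022-11-24 through 2022-12-03.
2022-11-28 through 2022-11-28 overlaps/touches 2022-11-24 through 2022-12-03 → extend to 2022-11-24 through 2022-12-03.
2022-11-30 through 2022-11-30 overlaps/touches 2022-11-24 through 2022-12-03 → extend to 2022-11-24 through 2022-12-03.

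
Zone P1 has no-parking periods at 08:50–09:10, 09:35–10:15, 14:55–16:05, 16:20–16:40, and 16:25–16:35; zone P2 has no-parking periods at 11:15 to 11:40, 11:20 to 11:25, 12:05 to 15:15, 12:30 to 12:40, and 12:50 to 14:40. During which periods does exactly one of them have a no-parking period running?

First set merges to 08:50–09:10, 09:35–10:15, 14:55–16:05, 16:20–16:40.
Second set merges to 11:15–11:40, 12:05–15:15.
A but not B: 08:50–09:10, 09:35–10:15, 15:15–16:05, 16:20–16:40.
B but not A: 11:15–11:40, 12:05–14:55.
Combining gives A △ B.

08:50–09:10, 09:35–10:15, 11:15–11:40, 12:05–14:55, 15:15–16:05, 16:20–16:40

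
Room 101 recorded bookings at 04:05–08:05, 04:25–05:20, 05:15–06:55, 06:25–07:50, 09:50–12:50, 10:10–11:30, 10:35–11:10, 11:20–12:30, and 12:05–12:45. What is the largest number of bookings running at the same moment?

At 05:15, 3 of the intervals are simultaneously active.
No point has more.

3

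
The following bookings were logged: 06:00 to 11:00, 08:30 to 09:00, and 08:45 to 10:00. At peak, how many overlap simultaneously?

Sweep endpoints in order; track running count of active intervals.
Peak of 3 reached at 08:45.

3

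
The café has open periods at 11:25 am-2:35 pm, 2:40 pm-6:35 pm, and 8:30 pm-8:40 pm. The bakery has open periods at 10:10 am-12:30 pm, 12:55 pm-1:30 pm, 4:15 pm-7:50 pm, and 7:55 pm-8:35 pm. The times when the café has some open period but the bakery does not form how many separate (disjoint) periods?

4

A \ B = 12:30 pm-12:55 pm, 1:30 pm-2:35 pm, 2:40 pm-4:15 pm, 8:35 pm-8:40 pm.
That is 4 disjoint pieces.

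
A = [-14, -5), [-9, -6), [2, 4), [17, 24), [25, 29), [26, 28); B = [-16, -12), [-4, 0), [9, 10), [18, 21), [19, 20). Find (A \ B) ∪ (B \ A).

First set merges to [-14, -5), [2, 4), [17, 24), [25, 29).
Second set merges to [-16, -12), [-4, 0), [9, 10), [18, 21).
A but not B: [-12, -5), [2, 4), [17, 18), [21, 24), [25, 29).
B but not A: [-16, -14), [-4, 0), [9, 10).
Combining gives A △ B.

[-16, -14) ∪ [-12, -5) ∪ [-4, 0) ∪ [2, 4) ∪ [9, 10) ∪ [17, 18) ∪ [21, 24) ∪ [25, 29)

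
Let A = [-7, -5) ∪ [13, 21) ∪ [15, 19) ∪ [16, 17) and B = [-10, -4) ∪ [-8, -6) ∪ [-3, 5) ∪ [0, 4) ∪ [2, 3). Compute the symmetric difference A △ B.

[-10, -7) ∪ [-5, -4) ∪ [-3, 5) ∪ [13, 21)

Merge the first list: [-7, -5), [13, 21).
Merge the second list: [-10, -4), [-3, 5).
A \ B = [13, 21).
B \ A = [-10, -7), [-5, -4), [-3, 5).
Union of the two gives the symmetric difference.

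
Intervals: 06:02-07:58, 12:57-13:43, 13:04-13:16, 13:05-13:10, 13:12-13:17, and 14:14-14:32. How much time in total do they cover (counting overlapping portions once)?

Merged: 06:02-07:58, 12:57-13:43, 14:14-14:32.
Lengths: 1 h 56 min + 46 min + 18 min = 3 h.

3 h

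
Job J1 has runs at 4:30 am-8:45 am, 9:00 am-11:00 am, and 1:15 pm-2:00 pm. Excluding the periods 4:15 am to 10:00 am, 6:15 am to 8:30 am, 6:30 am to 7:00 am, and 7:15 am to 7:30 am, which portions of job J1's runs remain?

B, merged: 4:15 am-10:00 am.
4:30 am-8:45 am lies entirely inside B → drops out.
9:00 am-11:00 am with B removed leaves 10:00 am-11:00 am.
1:15 pm-2:00 pm is untouched.

10:00 am-11:00 am, 1:15 pm-2:00 pm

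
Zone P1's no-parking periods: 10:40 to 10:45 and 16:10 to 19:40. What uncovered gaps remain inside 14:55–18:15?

14:55-16:10

The merged coverage is 10:40-10:45, 16:10-19:40.
Uncovered inside 14:55-18:15: 14:55-16:10.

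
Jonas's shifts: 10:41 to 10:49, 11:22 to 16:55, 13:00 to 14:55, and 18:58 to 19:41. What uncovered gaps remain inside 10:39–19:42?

10:39–10:41, 10:49–11:22, 16:55–18:58, 19:41–19:42

The merged coverage is 10:41–10:49, 11:22–16:55, 18:58–19:41.
Complement within 10:39–19:42: 10:39–10:41, 10:49–11:22, 16:55–18:58, 19:41–19:42.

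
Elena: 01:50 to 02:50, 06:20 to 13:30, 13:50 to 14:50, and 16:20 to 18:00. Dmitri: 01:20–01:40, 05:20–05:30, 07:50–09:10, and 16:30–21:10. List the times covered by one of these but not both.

01:20–01:40, 01:50–02:50, 05:20–05:30, 06:20–07:50, 09:10–13:30, 13:50–14:50, 16:20–16:30, 18:00–21:10

A but not B: 01:50–02:50, 06:20–07:50, 09:10–13:30, 13:50–14:50, 16:20–16:30.
B but not A: 01:20–01:40, 05:20–05:30, 18:00–21:10.
Combining gives A △ B.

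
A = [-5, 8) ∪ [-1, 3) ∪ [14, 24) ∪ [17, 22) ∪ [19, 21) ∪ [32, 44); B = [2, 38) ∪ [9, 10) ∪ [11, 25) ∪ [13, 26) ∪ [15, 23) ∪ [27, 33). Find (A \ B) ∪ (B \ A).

[-5, 2) ∪ [8, 14) ∪ [24, 32) ∪ [38, 44)

A, merged: [-5, 8), [14, 24), [32, 44).
B, merged: [2, 38).
A \ B = [-5, 2), [38, 44).
B \ A = [8, 14), [24, 32).
Union of the two gives the symmetric difference.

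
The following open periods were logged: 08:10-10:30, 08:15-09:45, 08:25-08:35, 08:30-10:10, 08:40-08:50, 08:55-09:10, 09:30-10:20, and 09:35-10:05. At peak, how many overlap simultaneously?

Walk the sorted start/end points keeping a running depth.
The depth first hits 5 at 09:35.

5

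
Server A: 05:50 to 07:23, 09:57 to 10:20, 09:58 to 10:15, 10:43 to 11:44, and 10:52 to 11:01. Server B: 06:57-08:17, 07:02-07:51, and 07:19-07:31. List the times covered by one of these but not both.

A, merged: 05:50–07:23, 09:57–10:20, 10:43–11:44.
B, merged: 06:57–08:17.
A but not B: 05:50–06:57, 09:57–10:20, 10:43–11:44.
B but not A: 07:23–08:17.
Combining gives A △ B.

05:50–06:57, 07:23–08:17, 09:57–10:20, 10:43–11:44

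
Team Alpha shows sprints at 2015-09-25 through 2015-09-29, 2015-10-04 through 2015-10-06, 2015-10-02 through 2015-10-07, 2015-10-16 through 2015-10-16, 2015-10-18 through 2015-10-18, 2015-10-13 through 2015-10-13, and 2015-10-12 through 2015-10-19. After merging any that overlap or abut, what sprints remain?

2015-09-25 through 2015-09-29, 2015-10-02 through 2015-10-07, 2015-10-12 through 2015-10-19

Sort by start: 2015-09-25 through 2015-09-29, 2015-10-02 through 2015-10-07, 2015-10-04 through 2015-10-06, 2015-10-12 through 2015-10-19, 2015-10-13 through 2015-10-13, 2015-10-16 through 2015-10-16, 2015-10-18 through 2015-10-18.
2015-10-02 through 2015-10-07 is disjoint → start new block.
2015-10-04 through 2015-10-06 overlaps/touches 2015-10-02 through 2015-10-07 → extend to 2015-10-02 through 2015-10-07.
2015-10-12 through 2015-10-19 is disjoint → start new block.
2015-10-13 through 2015-10-13 overlaps/touches 2015-10-12 through 2015-10-19 → extend to 2015-10-12 through 2015-10-19.
2015-10-16 through 2015-10-16 overlaps/touches 2015-10-12 through 2015-10-19 → extend to 2015-10-12 through 2015-10-19.
2015-10-18 through 2015-10-18 overlaps/touches 2015-10-12 through 2015-10-19 → extend to 2015-10-12 through 2015-10-19.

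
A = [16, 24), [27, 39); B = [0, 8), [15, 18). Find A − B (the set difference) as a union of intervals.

[16, 24) \ B = [18, 24).
[27, 39): nothing removed.

[18, 24) ∪ [27, 39)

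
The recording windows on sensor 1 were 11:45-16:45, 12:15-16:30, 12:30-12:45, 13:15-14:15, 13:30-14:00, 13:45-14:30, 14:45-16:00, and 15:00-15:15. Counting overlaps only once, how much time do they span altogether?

Merged: 11:45–16:45.
Length: 5 h.

5 h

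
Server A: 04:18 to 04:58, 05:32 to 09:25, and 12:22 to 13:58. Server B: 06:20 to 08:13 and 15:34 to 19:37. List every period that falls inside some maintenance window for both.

06:20–08:13

04:18–04:58: no overlap with the second set.
05:32–09:25 meets the second set on 06:20–08:13.
12:22–13:58: no overlap with the second set.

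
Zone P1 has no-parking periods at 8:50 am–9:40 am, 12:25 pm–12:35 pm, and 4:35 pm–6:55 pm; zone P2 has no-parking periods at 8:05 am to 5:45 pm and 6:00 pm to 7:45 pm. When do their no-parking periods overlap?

8:50 am–9:40 am overlaps B on 8:50 am–9:40 am.
12:25 pm–12:35 pm overlaps B on 12:25 pm–12:35 pm.
4:35 pm–6:55 pm overlaps B on 4:35 pm–5:45 pm, 6:00 pm–6:55 pm.

8:50 am–9:40 am, 12:25 pm–12:35 pm, 4:35 pm–5:45 pm, 6:00 pm–6:55 pm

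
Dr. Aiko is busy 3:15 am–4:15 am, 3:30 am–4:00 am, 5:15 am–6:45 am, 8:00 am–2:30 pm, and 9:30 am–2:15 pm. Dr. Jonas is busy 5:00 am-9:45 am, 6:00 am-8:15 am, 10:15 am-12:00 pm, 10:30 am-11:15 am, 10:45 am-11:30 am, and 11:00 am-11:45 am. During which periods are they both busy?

Merge the first list: 3:15 am–4:15 am, 5:15 am–6:45 am, 8:00 am–2:30 pm.
Merge the second list: 5:00 am–9:45 am, 10:15 am–12:00 pm.
3:15 am–4:15 am: no overlap with the second set.
5:15 am–6:45 am meets the second set on 5:15 am–6:45 am.
8:00 am–2:30 pm meets the second set on 8:00 am–9:45 am, 10:15 am–12:00 pm.

5:15 am–6:45 am, 8:00 am–9:45 am, 10:15 am–12:00 pm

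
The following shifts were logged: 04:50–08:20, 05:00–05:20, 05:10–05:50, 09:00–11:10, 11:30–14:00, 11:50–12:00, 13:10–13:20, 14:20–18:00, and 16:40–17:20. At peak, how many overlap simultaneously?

Sweep endpoints in order; track running count of active intervals.
Peak of 3 reached at 05:10.

3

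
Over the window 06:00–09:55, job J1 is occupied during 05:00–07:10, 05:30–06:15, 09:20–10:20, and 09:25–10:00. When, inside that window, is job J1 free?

07:10-09:20

Covered (merged): 05:00-07:10, 09:20-10:20.
Gaps within 06:00-09:55: 07:10-09:20.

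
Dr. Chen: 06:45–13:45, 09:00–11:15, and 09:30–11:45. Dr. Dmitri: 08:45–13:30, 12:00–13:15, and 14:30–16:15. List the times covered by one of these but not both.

06:45-08:45, 13:30-13:45, 14:30-16:15

Merge the first list: 06:45-13:45.
Merge the second list: 08:45-13:30, 14:30-16:15.
Only in the first: 06:45-08:45, 13:30-13:45.
Only in the second: 14:30-16:15.
Together these are the periods covered by exactly one.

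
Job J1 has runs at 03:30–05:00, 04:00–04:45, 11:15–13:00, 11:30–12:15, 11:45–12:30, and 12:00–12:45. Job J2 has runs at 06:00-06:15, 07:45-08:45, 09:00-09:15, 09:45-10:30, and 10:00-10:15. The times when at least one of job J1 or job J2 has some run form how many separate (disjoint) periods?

Merge the first list: 03:30–05:00, 11:15–13:00.
Merge the second list: 06:00–06:15, 07:45–08:45, 09:00–09:15, 09:45–10:30.
A ∪ B = 03:30–05:00, 06:00–06:15, 07:45–08:45, 09:00–09:15, 09:45–10:30, 11:15–13:00.
That is 6 disjoint pieces.

6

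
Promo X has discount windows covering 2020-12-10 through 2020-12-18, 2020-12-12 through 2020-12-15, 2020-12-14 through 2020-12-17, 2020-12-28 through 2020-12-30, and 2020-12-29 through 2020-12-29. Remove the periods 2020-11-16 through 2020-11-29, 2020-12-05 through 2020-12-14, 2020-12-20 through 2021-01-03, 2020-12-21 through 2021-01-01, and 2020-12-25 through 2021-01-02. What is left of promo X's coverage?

2020-12-15 through 2020-12-18

First set merges to 2020-12-10 through 2020-12-18, 2020-12-28 through 2020-12-30.
Second set merges to 2020-11-16 through 2020-11-29, 2020-12-05 through 2020-12-14, 2020-12-20 through 2021-01-03.
2020-12-10 through 2020-12-18 with B removed leaves 2020-12-15 through 2020-12-18.
2020-12-28 through 2020-12-30 lies entirely inside B → drops out.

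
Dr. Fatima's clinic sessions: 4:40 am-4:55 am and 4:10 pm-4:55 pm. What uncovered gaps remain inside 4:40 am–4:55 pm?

Covered (merged): 4:40 am–4:55 am, 4:10 pm–4:55 pm.
Uncovered inside 4:40 am–4:55 pm: 4:55 am–4:10 pm.

4:55 am–4:10 pm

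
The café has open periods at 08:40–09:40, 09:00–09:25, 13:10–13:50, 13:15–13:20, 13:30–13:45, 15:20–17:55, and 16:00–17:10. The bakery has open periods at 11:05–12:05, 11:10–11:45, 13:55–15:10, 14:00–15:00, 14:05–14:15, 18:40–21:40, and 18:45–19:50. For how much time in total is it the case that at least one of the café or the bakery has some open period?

Merge the first list: 08:40–09:40, 13:10–13:50, 15:20–17:55.
Merge the second list: 11:05–12:05, 13:55–15:10, 18:40–21:40.
A ∪ B = 08:40–09:40, 11:05–12:05, 13:10–13:50, 13:55–15:10, 15:20–17:55, 18:40–21:40.
Total: 1 h + 1 h + 40 min + 1 h 15 min + 2 h 35 min + 3 h = 9 h 30 min.

9 h 30 min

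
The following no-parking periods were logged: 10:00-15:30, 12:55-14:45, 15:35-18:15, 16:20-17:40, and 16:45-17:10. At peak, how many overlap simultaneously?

3

Walk the sorted start/end points keeping a running depth.
The depth first hits 3 at 16:45.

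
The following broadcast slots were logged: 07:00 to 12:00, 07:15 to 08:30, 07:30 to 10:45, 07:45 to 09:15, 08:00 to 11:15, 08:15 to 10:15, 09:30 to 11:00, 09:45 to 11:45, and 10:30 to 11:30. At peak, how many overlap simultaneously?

6

Walk the sorted start/end points keeping a running depth.
The depth first hits 6 at 08:15.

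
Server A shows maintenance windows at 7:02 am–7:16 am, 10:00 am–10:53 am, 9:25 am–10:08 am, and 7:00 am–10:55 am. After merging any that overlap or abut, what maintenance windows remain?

Sort by start: 7:00 am–10:55 am, 7:02 am–7:16 am, 9:25 am–10:08 am, 10:00 am–10:53 am.
7:02 am–7:16 am overlaps/touches 7:00 am–10:55 am → extend to 7:00 am–10:55 am.
9:25 am–10:08 am overlaps/touches 7:00 am–10:55 am → extend to 7:00 am–10:55 am.
10:00 am–10:53 am overlaps/touches 7:00 am–10:55 am → extend to 7:00 am–10:55 am.

7:00 am–10:55 am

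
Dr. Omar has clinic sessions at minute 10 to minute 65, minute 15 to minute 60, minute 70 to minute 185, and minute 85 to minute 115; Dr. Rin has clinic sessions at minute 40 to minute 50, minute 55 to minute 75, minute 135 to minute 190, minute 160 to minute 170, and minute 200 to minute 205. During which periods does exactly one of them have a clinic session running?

minute 10 to minute 40, minute 50 to minute 55, minute 65 to minute 70, minute 75 to minute 135, minute 185 to minute 190, minute 200 to minute 205

First set merges to minute 10 to minute 65, minute 70 to minute 185.
Second set merges to minute 40 to minute 50, minute 55 to minute 75, minute 135 to minute 190, minute 200 to minute 205.
A but not B: minute 10 to minute 40, minute 50 to minute 55, minute 75 to minute 135.
B but not A: minute 65 to minute 70, minute 185 to minute 190, minute 200 to minute 205.
Combining gives A △ B.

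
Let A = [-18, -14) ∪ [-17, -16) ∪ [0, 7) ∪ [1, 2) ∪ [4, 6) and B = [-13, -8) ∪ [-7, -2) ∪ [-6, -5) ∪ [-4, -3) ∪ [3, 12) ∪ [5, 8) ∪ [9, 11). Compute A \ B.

[-18, -14) ∪ [0, 3)

A, merged: [-18, -14), [0, 7).
B, merged: [-13, -8), [-7, -2), [3, 12).
[-18, -14): no B overlap → unchanged.
[0, 7) minus B → [0, 3).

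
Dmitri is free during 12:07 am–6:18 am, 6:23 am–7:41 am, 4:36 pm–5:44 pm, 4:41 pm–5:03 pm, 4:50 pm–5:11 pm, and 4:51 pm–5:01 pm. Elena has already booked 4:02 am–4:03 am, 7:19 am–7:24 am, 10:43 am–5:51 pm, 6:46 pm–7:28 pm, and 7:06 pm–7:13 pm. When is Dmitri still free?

Merge the first list: 12:07 am–6:18 am, 6:23 am–7:41 am, 4:36 pm–5:44 pm.
Merge the second list: 4:02 am–4:03 am, 7:19 am–7:24 am, 10:43 am–5:51 pm, 6:46 pm–7:28 pm.
12:07 am–6:18 am with B removed leaves 12:07 am–4:02 am, 4:03 am–6:18 am.
6:23 am–7:41 am with B removed leaves 6:23 am–7:19 am, 7:24 am–7:41 am.
4:36 pm–5:44 pm lies entirely inside B → drops out.

12:07 am–4:02 am, 4:03 am–6:18 am, 6:23 am–7:19 am, 7:24 am–7:41 am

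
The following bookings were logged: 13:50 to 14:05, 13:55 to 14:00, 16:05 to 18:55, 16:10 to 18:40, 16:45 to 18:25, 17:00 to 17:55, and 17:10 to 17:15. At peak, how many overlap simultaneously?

5

At 17:10, 5 of the intervals are simultaneously active.
No point has more.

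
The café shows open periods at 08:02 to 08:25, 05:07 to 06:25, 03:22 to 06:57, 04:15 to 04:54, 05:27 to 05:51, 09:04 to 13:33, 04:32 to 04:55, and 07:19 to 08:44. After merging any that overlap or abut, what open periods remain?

Sort by start: 03:22–06:57, 04:15–04:54, 04:32–04:55, 05:07–06:25, 05:27–05:51, 07:19–08:44, 08:02–08:25, 09:04–13:33.
04:15–04:54 overlaps/touches 03:22–06:57 → extend to 03:22–06:57.
04:32–04:55 overlaps/touches 03:22–06:57 → extend to 03:22–06:57.
05:07–06:25 overlaps/touches 03:22–06:57 → extend to 03:22–06:57.
05:27–05:51 overlaps/touches 03:22–06:57 → extend to 03:22–06:57.
07:19–08:44 is disjoint → start new block.
08:02–08:25 overlaps/touches 07:19–08:44 → extend to 07:19–08:44.
09:04–13:33 is disjoint → start new block.

03:22–06:57, 07:19–08:44, 09:04–13:33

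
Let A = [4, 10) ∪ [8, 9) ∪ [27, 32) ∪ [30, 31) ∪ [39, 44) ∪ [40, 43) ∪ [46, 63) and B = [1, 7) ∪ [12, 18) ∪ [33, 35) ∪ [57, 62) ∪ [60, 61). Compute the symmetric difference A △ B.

First set merges to [4, 10), [27, 32), [39, 44), [46, 63).
Second set merges to [1, 7), [12, 18), [33, 35), [57, 62).
Only in the first: [7, 10), [27, 32), [39, 44), [46, 57), [62, 63).
Only in the second: [1, 4), [12, 18), [33, 35).
Together these are the periods covered by exactly one.

[1, 4) ∪ [7, 10) ∪ [12, 18) ∪ [27, 32) ∪ [33, 35) ∪ [39, 44) ∪ [46, 57) ∪ [62, 63)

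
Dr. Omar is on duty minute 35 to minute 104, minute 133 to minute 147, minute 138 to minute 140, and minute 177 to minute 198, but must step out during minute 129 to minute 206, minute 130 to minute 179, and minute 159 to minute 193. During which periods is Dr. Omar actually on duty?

minute 35 to minute 104

A, merged: minute 35 to minute 104, minute 133 to minute 147, minute 177 to minute 198.
B, merged: minute 129 to minute 206.
minute 35 to minute 104 is untouched.
minute 133 to minute 147 lies entirely inside B → drops out.
minute 177 to minute 198 lies entirely inside B → drops out.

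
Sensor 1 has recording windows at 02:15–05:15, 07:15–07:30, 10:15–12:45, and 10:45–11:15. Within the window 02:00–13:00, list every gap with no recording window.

02:00–02:15, 05:15–07:15, 07:30–10:15, 12:45–13:00

Covered (merged): 02:15–05:15, 07:15–07:30, 10:15–12:45.
Gaps within 02:00–13:00: 02:00–02:15, 05:15–07:15, 07:30–10:15, 12:45–13:00.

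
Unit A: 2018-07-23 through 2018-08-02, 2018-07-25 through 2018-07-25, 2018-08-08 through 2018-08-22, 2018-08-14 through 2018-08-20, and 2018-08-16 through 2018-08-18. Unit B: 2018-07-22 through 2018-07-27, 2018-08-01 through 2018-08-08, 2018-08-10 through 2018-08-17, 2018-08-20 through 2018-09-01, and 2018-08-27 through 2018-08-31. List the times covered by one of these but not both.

2018-07-22 through 2018-07-22, 2018-07-28 through 2018-07-31, 2018-08-03 through 2018-08-07, 2018-08-09 through 2018-08-09, 2018-08-18 through 2018-08-19, 2018-08-23 through 2018-09-01

A, merged: 2018-07-23 through 2018-08-02, 2018-08-08 through 2018-08-22.
B, merged: 2018-07-22 through 2018-07-27, 2018-08-01 through 2018-08-08, 2018-08-10 through 2018-08-17, 2018-08-20 through 2018-09-01.
A but not B: 2018-07-28 through 2018-07-31, 2018-08-09 through 2018-08-09, 2018-08-18 through 2018-08-19.
B but not A: 2018-07-22 through 2018-07-22, 2018-08-03 through 2018-08-07, 2018-08-23 through 2018-09-01.
Combining gives A △ B.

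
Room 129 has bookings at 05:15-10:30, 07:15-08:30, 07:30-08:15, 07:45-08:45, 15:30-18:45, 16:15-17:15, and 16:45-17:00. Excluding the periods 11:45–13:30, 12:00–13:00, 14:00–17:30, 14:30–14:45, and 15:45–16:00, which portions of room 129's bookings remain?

First set merges to 05:15–10:30, 15:30–18:45.
Second set merges to 11:45–13:30, 14:00–17:30.
05:15–10:30: nothing removed.
15:30–18:45 \ B = 17:30–18:45.

05:15–10:30, 17:30–18:45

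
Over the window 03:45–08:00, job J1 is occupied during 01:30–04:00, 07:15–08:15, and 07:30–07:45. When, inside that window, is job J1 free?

04:00–07:15

The merged coverage is 01:30–04:00, 07:15–08:15.
Gaps within 03:45–08:00: 04:00–07:15.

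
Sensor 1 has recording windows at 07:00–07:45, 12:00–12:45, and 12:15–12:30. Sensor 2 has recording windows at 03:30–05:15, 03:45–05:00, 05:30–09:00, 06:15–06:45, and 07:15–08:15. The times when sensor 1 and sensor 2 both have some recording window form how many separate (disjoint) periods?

First set merges to 07:00–07:45, 12:00–12:45.
Second set merges to 03:30–05:15, 05:30–09:00.
A ∩ B = 07:00–07:45.
That is 1 disjoint piece.

1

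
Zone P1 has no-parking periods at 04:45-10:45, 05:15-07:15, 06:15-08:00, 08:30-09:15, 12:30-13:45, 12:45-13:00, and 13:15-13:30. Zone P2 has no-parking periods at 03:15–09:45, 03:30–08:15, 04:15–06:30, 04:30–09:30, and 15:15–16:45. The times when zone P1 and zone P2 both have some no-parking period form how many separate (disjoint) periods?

1

A, merged: 04:45–10:45, 12:30–13:45.
B, merged: 03:15–09:45, 15:15–16:45.
A ∩ B = 04:45–09:45.
That is 1 disjoint piece.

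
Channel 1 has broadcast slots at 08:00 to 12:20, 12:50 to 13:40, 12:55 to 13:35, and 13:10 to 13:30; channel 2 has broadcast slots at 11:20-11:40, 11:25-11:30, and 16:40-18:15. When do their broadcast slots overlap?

First set merges to 08:00–12:20, 12:50–13:40.
Second set merges to 11:20–11:40, 16:40–18:15.
08:00–12:20 ∩ B → 11:20–11:40.
12:50–13:40 meets no B interval.

11:20–11:40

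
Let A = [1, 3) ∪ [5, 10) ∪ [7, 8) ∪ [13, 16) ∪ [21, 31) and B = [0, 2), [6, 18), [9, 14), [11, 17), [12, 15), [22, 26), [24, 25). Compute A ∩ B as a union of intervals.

[1, 2) ∪ [6, 10) ∪ [13, 16) ∪ [22, 26)

First set merges to [1, 3), [5, 10), [13, 16), [21, 31).
Second set merges to [0, 2), [6, 18), [22, 26).
[1, 3) meets the second set on [1, 2).
[5, 10) meets the second set on [6, 10).
[13, 16) meets the second set on [13, 16).
[21, 31) meets the second set on [22, 26).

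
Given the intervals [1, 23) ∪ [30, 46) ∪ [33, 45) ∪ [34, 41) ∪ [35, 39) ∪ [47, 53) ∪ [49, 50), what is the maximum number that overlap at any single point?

Sweep endpoints in order; track running count of active intervals.
Peak of 4 reached at 35.

4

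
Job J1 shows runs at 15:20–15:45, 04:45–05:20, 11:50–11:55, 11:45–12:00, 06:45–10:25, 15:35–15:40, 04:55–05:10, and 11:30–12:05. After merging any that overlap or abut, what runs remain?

Sort by start: 04:45–05:20, 04:55–05:10, 06:45–10:25, 11:30–12:05, 11:45–12:00, 11:50–11:55, 15:20–15:45, 15:35–15:40.
04:55–05:10 overlaps/touches 04:45–05:20 → extend to 04:45–05:20.
06:45–10:25 is disjoint → start new block.
11:30–12:05 is disjoint → start new block.
11:45–12:00 overlaps/touches 11:30–12:05 → extend to 11:30–12:05.
11:50–11:55 overlaps/touches 11:30–12:05 → extend to 11:30–12:05.
15:20–15:45 is disjoint → start new block.
15:35–15:40 overlaps/touches 15:20–15:45 → extend to 15:20–15:45.

04:45–05:20, 06:45–10:25, 11:30–12:05, 15:20–15:45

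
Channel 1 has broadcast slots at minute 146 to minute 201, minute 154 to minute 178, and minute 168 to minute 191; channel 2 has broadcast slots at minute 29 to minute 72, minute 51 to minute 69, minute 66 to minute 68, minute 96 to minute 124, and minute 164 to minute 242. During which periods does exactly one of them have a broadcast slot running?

Merge the first list: minute 146 to minute 201.
Merge the second list: minute 29 to minute 72, minute 96 to minute 124, minute 164 to minute 242.
Only in the first: minute 146 to minute 164.
Only in the second: minute 29 to minute 72, minute 96 to minute 124, minute 201 to minute 242.
Together these are the periods covered by exactly one.

minute 29 to minute 72, minute 96 to minute 124, minute 146 to minute 164, minute 201 to minute 242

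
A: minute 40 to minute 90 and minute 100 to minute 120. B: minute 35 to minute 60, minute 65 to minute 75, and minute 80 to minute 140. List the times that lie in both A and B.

minute 40 to minute 60, minute 65 to minute 75, minute 80 to minute 90, minute 100 to minute 120

minute 40 to minute 90 meets the second set on minute 40 to minute 60, minute 65 to minute 75, minute 80 to minute 90.
minute 100 to minute 120 meets the second set on minute 100 to minute 120.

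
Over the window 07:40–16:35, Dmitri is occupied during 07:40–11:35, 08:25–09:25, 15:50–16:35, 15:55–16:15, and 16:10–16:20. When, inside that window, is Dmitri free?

Covered (merged): 07:40–11:35, 15:50–16:35.
Complement within 07:40–16:35: 11:35–15:50.

11:35–15:50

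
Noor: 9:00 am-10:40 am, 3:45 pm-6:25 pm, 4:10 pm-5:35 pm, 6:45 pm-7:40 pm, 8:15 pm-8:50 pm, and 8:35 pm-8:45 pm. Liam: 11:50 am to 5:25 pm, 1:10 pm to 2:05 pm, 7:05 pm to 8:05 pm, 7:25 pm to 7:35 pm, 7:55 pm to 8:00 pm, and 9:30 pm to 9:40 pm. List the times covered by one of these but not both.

9:00 am-10:40 am, 11:50 am-3:45 pm, 5:25 pm-6:25 pm, 6:45 pm-7:05 pm, 7:40 pm-8:05 pm, 8:15 pm-8:50 pm, 9:30 pm-9:40 pm

A, merged: 9:00 am-10:40 am, 3:45 pm-6:25 pm, 6:45 pm-7:40 pm, 8:15 pm-8:50 pm.
B, merged: 11:50 am-5:25 pm, 7:05 pm-8:05 pm, 9:30 pm-9:40 pm.
A but not B: 9:00 am-10:40 am, 5:25 pm-6:25 pm, 6:45 pm-7:05 pm, 8:15 pm-8:50 pm.
B but not A: 11:50 am-3:45 pm, 7:40 pm-8:05 pm, 9:30 pm-9:40 pm.
Combining gives A △ B.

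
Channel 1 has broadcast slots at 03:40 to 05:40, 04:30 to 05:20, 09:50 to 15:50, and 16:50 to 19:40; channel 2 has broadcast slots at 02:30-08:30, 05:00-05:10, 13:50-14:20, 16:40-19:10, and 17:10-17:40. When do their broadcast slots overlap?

A, merged: 03:40–05:40, 09:50–15:50, 16:50–19:40.
B, merged: 02:30–08:30, 13:50–14:20, 16:40–19:10.
03:40–05:40 ∩ B → 03:40–05:40.
09:50–15:50 ∩ B → 13:50–14:20.
16:50–19:40 ∩ B → 16:50–19:10.

03:40–05:40, 13:50–14:20, 16:50–19:10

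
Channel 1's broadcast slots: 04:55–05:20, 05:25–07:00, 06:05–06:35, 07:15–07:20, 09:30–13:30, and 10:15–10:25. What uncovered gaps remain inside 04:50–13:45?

The merged coverage is 04:55–05:20, 05:25–07:00, 07:15–07:20, 09:30–13:30.
Complement within 04:50–13:45: 04:50–04:55, 05:20–05:25, 07:00–07:15, 07:20–09:30, 13:30–13:45.

04:50–04:55, 05:20–05:25, 07:00–07:15, 07:20–09:30, 13:30–13:45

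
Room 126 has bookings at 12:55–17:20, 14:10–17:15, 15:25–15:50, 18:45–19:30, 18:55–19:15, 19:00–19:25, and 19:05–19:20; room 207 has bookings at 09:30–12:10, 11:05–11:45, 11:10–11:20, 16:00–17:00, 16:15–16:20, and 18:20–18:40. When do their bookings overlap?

16:00–17:00

First set merges to 12:55–17:20, 18:45–19:30.
Second set merges to 09:30–12:10, 16:00–17:00, 18:20–18:40.
12:55–17:20 overlaps B on 16:00–17:00.
18:45–19:30 falls entirely outside B.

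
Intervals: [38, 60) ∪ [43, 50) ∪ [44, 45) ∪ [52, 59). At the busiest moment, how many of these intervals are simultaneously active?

3

At 44, 3 of the intervals are simultaneously active.
No point has more.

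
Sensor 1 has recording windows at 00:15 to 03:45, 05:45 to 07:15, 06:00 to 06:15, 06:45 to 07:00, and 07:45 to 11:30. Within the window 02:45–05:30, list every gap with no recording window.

03:45-05:30

After merging, the occupied span is 00:15-03:45, 05:45-07:15, 07:45-11:30.
Uncovered inside 02:45-05:30: 03:45-05:30.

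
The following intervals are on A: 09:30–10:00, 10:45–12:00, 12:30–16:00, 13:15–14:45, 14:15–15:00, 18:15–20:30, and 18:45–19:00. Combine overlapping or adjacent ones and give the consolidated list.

09:30–10:00, 10:45–12:00, 12:30–16:00, 18:15–20:30

10:45–12:00 is disjoint → start new block.
12:30–16:00 is disjoint → start new block.
13:15–14:45 overlaps/touches 12:30–16:00 → extend to 12:30–16:00.
14:15–15:00 overlaps/touches 12:30–16:00 → extend to 12:30–16:00.
18:15–20:30 is disjoint → start new block.
18:45–19:00 overlaps/touches 18:15–20:30 → extend to 18:15–20:30.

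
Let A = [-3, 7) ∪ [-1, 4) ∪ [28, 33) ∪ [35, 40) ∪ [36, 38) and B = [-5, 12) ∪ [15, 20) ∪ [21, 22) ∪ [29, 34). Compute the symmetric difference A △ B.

[-5, -3) ∪ [7, 12) ∪ [15, 20) ∪ [21, 22) ∪ [28, 29) ∪ [33, 34) ∪ [35, 40)

A, merged: [-3, 7), [28, 33), [35, 40).
A but not B: [28, 29), [35, 40).
B but not A: [-5, -3), [7, 12), [15, 20), [21, 22), [33, 34).
Combining gives A △ B.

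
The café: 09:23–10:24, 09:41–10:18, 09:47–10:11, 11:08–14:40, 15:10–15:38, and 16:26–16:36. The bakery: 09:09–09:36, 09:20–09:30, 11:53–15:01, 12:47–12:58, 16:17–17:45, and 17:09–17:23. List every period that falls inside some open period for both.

A, merged: 09:23-10:24, 11:08-14:40, 15:10-15:38, 16:26-16:36.
B, merged: 09:09-09:36, 11:53-15:01, 16:17-17:45.
09:23-10:24 ∩ B → 09:23-09:36.
11:08-14:40 ∩ B → 11:53-14:40.
15:10-15:38 meets no B interval.
16:26-16:36 ∩ B → 16:26-16:36.

09:23-09:36, 11:53-14:40, 16:26-16:36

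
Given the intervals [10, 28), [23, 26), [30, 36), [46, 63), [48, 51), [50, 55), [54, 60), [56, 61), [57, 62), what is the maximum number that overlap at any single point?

4

At 57, 4 of the intervals are simultaneously active.
No point has more.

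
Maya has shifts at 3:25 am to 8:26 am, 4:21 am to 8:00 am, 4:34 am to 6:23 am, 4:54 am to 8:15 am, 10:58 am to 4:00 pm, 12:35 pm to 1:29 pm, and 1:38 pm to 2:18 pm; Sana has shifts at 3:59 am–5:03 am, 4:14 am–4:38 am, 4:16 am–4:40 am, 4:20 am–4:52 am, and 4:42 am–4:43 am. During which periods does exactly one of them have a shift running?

Merge the first list: 3:25 am–8:26 am, 10:58 am–4:00 pm.
Merge the second list: 3:59 am–5:03 am.
A \ B = 3:25 am–3:59 am, 5:03 am–8:26 am, 10:58 am–4:00 pm.
B \ A = none.
Union of the two gives the symmetric difference.

3:25 am–3:59 am, 5:03 am–8:26 am, 10:58 am–4:00 pm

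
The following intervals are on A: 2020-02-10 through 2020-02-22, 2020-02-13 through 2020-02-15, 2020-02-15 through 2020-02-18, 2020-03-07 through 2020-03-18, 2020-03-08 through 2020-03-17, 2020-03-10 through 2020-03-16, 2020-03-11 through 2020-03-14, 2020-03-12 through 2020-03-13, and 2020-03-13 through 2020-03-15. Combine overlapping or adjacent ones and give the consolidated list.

2020-02-10 through 2020-02-22, 2020-03-07 through 2020-03-18

2020-02-13 through 2020-02-15 overlaps/touches 2020-02-10 through 2020-02-22 → extend to 2020-02-10 through 2020-02-22.
2020-02-15 through 2020-02-18 overlaps/touches 2020-02-10 through 2020-02-22 → extend to 2020-02-10 through 2020-02-22.
2020-03-07 through 2020-03-18 is disjoint → start new block.
2020-03-08 through 2020-03-17 overlaps/touches 2020-03-07 through 2020-03-18 → extend to 2020-03-07 through 2020-03-18.
2020-03-10 through 2020-03-16 overlaps/touches 2020-03-07 through 2020-03-18 → extend to 2020-03-07 through 2020-03-18.
2020-03-11 through 2020-03-14 overlaps/touches 2020-03-07 through 2020-03-18 → extend to 2020-03-07 through 2020-03-18.
2020-03-12 through 2020-03-13 overlaps/touches 2020-03-07 through 2020-03-18 → extend to 2020-03-07 through 2020-03-18.
2020-03-13 through 2020-03-15 overlaps/touches 2020-03-07 through 2020-03-18 → extend to 2020-03-07 through 2020-03-18.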